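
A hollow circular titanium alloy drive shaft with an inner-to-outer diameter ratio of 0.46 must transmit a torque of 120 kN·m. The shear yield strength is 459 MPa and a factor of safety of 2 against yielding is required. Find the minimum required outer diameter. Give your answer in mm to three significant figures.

d_o = 141 mm

τ_allow = 459/2 = 229.5 MPa.
For a hollow shaft τ = 16T/[πd_o³(1−k⁴)] with k = 0.46, so 1−k⁴ = 0.9552.
d_o³ = 16T/[π τ_allow (1−k⁴)] = 16×1.2000×10^8/(π×229.5×0.9552) = 2.788×10^6 mm³.
d_o = 140.7 mm.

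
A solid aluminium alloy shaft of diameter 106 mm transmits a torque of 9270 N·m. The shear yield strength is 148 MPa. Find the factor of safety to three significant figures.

τ = 16T/(πd³) = 16×9270000/(π×106³) = 39.64 MPa.
n = τ_limit/τ = 148/39.64 = 3.734.

n = 3.73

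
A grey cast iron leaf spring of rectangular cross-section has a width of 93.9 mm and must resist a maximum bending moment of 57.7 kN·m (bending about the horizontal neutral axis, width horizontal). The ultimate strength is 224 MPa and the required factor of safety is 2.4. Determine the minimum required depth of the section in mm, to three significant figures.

h = 199 mm

σ_allow = 224/2.4 = 93.33 MPa.
For a rectangular section σ = 6M/(bh²), so h² = 6M/(b σ_allow) = 6×5.7700×10^7/(93.9×93.33) = 39500 mm².
h = 198.8 mm.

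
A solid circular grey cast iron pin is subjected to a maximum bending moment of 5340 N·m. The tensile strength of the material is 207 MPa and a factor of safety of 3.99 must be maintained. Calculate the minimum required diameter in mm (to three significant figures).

σ_allow = 207/3.99 = 51.88 MPa.
For a solid circular section σ = 32M/(πd³), so d³ = 32M/(π σ_allow) = 32×5340000/(π×51.88) = 1.048×10^6 mm³.
d = 101.6 mm.

d = 102 mm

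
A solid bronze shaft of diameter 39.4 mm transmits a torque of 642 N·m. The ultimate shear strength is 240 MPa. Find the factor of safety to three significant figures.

τ = 16T/(πd³) = 16×642000/(π×39.4³) = 53.46 MPa.
n = τ_limit/τ = 240/53.46 = 4.489.

n = 4.49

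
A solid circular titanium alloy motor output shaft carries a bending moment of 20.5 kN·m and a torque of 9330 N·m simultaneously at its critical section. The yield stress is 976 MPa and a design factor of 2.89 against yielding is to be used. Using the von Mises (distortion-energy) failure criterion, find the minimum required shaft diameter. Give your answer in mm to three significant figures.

σ_allow = σ_y/n = 976/2.89 = 337.7 MPa.
For a solid shaft σ_b = 32M/(πd³) and τ = 16T/(πd³), so the von Mises stress is σ' = (16/πd³)·√(4M²+3T²).
√(4M²+3T²) = √(4×(2.050×10^7)² + 3×(9.330×10^6)²) = 4.407×10^7 N·mm.
d³ = 16×4.407×10^7/(π×337.7) = 664600 mm³.
d = 87.27 mm.

d = 87.3 mm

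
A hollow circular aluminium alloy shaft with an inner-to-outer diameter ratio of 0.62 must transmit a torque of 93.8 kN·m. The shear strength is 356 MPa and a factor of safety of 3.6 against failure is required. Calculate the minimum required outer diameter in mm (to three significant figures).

d_o = 178 mm

τ_allow = 356/3.6 = 98.89 MPa.
For a hollow shaft τ = 16T/[πd_o³(1−k⁴)] with k = 0.62, so 1−k⁴ = 0.8522.
d_o³ = 16T/[π τ_allow (1−k⁴)] = 16×9.3800×10^7/(π×98.89×0.8522) = 5.668×10^6 mm³.
d_o = 178.3 mm.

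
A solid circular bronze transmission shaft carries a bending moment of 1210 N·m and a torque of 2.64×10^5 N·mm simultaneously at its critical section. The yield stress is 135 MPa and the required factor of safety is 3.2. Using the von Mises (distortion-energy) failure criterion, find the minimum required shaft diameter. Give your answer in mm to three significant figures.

σ_allow = σ_y/n = 135/3.2 = 42.19 MPa.
For a solid shaft σ_b = 32M/(πd³) and τ = 16T/(πd³), so the von Mises stress is σ' = (16/πd³)·√(4M²+3T²).
√(4M²+3T²) = √(4×(1.210×10^6)² + 3×(264000)²) = 2.463×10^6 N·mm.
d³ = 16×2.463×10^6/(π×42.19) = 297300 mm³.
d = 66.74 mm.

d = 66.7 mm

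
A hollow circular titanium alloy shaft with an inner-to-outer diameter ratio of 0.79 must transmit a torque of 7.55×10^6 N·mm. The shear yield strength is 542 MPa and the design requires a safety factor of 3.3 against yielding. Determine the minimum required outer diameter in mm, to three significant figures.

d_o = 72.7 mm

τ_allow = 542/3.3 = 164.2 MPa.
For a hollow shaft τ = 16T/[πd_o³(1−k⁴)] with k = 0.79, so 1−k⁴ = 0.6105.
d_o³ = 16T/[π τ_allow (1−k⁴)] = 16×7550000/(π×164.2×0.6105) = 383500 mm³.
d_o = 72.65 mm.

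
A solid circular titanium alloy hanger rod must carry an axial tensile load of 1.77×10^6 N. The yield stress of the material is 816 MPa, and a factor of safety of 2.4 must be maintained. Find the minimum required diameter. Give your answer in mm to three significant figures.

d = 81.4 mm

Allowable stress σ_allow = 816/2.4 = 340.0 MPa.
Required area A = F/σ_allow = 1770000/340.0 = 5206 mm².
A = πd²/4 → d = √(4A/π) = 81.41 mm.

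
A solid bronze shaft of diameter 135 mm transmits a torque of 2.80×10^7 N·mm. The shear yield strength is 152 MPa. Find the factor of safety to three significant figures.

τ = 16T/(πd³) = 16×2.8000×10^7/(π×135³) = 57.96 MPa.
n = τ_limit/τ = 152/57.96 = 2.623.

n = 2.62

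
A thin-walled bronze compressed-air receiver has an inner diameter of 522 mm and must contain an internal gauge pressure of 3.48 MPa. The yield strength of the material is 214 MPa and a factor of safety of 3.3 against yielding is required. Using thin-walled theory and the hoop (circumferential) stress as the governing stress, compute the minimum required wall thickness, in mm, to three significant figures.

t = 14.0 mm

σ_allow = 214/3.3 = 64.85 MPa.
Hoop stress σ_h = pD/(2t), so t = pD/(2σ_allow) = 3.48×522/(2×64.85) = 14.01 mm.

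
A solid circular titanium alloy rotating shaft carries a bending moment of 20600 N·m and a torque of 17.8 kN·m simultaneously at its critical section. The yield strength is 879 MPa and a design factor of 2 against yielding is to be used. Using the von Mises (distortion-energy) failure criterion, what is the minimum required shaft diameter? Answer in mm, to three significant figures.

d = 84.2 mm

σ_allow = σ_y/n = 879/2 = 439.5 MPa.
For a solid shaft σ_b = 32M/(πd³) and τ = 16T/(πd³), so the von Mises stress is σ' = (16/πd³)·√(4M²+3T²).
√(4M²+3T²) = √(4×(2.060×10^7)² + 3×(1.780×10^7)²) = 5.146×10^7 N·mm.
d³ = 16×5.146×10^7/(π×439.5) = 596300 mm³.
d = 84.17 mm.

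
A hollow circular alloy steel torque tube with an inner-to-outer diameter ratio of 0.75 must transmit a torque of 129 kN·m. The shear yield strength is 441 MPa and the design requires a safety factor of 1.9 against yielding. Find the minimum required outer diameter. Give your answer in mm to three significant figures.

d_o = 161 mm

τ_allow = 441/1.9 = 232.1 MPa.
For a hollow shaft τ = 16T/[πd_o³(1−k⁴)] with k = 0.75, so 1−k⁴ = 0.6836.
d_o³ = 16T/[π τ_allow (1−k⁴)] = 16×1.2900×10^8/(π×232.1×0.6836) = 4.141×10^6 mm³.
d_o = 160.6 mm.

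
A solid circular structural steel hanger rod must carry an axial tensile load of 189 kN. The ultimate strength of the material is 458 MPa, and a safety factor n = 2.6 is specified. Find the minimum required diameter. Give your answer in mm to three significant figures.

Allowable stress σ_allow = 458/2.6 = 176.2 MPa.
Required area A = F/σ_allow = 189000/176.2 = 1073 mm².
A = πd²/4 → d = √(4A/π) = 36.96 mm.

d = 37.0 mm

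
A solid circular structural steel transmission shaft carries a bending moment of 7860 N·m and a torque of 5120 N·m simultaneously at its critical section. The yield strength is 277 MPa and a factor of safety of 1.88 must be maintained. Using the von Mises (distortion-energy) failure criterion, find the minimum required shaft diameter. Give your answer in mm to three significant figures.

d = 85.4 mm

σ_allow = σ_y/n = 277/1.88 = 147.3 MPa.
For a solid shaft σ_b = 32M/(πd³) and τ = 16T/(πd³), so the von Mises stress is σ' = (16/πd³)·√(4M²+3T²).
√(4M²+3T²) = √(4×(7.860×10^6)² + 3×(5.120×10^6)²) = 1.805×10^7 N·mm.
d³ = 16×1.805×10^7/(π×147.3) = 623900 mm³.
d = 85.45 mm.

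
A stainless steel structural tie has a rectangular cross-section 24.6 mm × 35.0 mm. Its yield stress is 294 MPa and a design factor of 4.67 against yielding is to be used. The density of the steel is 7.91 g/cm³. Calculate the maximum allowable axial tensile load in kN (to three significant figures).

F_allow = 54.2 kN

σ_allow = 294/4.67 = 62.96 MPa.
A = 24.6×35.0 = 861.0 mm².
F_allow = σ_allow × A = 62.96×861.0 = 54200 N.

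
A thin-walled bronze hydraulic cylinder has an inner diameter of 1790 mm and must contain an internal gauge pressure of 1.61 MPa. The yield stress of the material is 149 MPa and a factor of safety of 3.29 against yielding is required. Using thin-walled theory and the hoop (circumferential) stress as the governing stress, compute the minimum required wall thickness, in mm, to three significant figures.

t = 31.8 mm

σ_allow = 149/3.29 = 45.29 MPa.
Hoop stress σ_h = pD/(2t), so t = pD/(2σ_allow) = 1.61×1790/(2×45.29) = 31.82 mm.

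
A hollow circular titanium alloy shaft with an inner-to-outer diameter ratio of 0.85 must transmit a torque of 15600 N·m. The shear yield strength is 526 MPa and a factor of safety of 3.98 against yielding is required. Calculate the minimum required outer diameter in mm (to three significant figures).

d_o = 108 mm

τ_allow = 526/3.98 = 132.2 MPa.
For a hollow shaft τ = 16T/[πd_o³(1−k⁴)] with k = 0.85, so 1−k⁴ = 0.4780.
d_o³ = 16T/[π τ_allow (1−k⁴)] = 16×1.5600×10^7/(π×132.2×0.4780) = 1.258×10^6 mm³.
d_o = 107.9 mm.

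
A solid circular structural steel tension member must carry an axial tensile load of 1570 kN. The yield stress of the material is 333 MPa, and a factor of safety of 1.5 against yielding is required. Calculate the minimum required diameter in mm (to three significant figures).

Allowable stress σ_allow = 333/1.5 = 222.0 MPa.
Required area A = F/σ_allow = 1570000/222.0 = 7072 mm².
A = πd²/4 → d = √(4A/π) = 94.89 mm.

d = 94.9 mm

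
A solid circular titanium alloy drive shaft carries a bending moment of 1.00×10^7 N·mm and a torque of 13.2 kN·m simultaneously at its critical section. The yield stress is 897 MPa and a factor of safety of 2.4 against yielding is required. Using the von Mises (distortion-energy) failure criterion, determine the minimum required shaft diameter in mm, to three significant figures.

d = 74.5 mm

σ_allow = σ_y/n = 897/2.4 = 373.8 MPa.
For a solid shaft σ_b = 32M/(πd³) and τ = 16T/(πd³), so the von Mises stress is σ' = (16/πd³)·√(4M²+3T²).
√(4M²+3T²) = √(4×(1.000×10^7)² + 3×(1.320×10^7)²) = 3.038×10^7 N·mm.
d³ = 16×3.038×10^7/(π×373.8) = 413900 mm³.
d = 74.53 mm.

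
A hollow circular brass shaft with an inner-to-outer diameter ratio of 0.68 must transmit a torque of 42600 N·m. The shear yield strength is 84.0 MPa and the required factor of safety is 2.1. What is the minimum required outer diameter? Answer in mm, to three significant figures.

τ_allow = 84.0/2.1 = 40.00 MPa.
For a hollow shaft τ = 16T/[πd_o³(1−k⁴)] with k = 0.68, so 1−k⁴ = 0.7862.
d_o³ = 16T/[π τ_allow (1−k⁴)] = 16×4.2600×10^7/(π×40.00×0.7862) = 6.899×10^6 mm³.
d_o = 190.4 mm.

d_o = 190 mm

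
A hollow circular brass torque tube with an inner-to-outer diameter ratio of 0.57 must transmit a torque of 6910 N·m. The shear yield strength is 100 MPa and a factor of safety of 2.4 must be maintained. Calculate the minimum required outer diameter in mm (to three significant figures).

τ_allow = 100/2.4 = 41.67 MPa.
For a hollow shaft τ = 16T/[πd_o³(1−k⁴)] with k = 0.57, so 1−k⁴ = 0.8944.
d_o³ = 16T/[π τ_allow (1−k⁴)] = 16×6910000/(π×41.67×0.8944) = 944300 mm³.
d_o = 98.11 mm.

d_o = 98.1 mm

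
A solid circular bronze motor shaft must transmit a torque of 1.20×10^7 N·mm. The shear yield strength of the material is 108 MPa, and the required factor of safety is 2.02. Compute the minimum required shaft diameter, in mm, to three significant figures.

Allowable shear stress τ_allow = 108/2.02 = 53.47 MPa.
For a solid shaft τ = 16T/(πd³), so d³ = 16T/(π τ_allow) = 16×1.2000×10^7/(π×53.47) = 1.143×10^6 mm³.
d = (1.143×10^6)^(1/3) = 104.6 mm.

d = 105 mm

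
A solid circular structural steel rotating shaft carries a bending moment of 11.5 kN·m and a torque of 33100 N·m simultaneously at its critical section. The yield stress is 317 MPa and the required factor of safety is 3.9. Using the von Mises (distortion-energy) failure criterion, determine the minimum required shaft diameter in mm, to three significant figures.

σ_allow = σ_y/n = 317/3.9 = 81.28 MPa.
For a solid shaft σ_b = 32M/(πd³) and τ = 16T/(πd³), so the von Mises stress is σ' = (16/πd³)·√(4M²+3T²).
√(4M²+3T²) = √(4×(1.150×10^7)² + 3×(3.310×10^7)²) = 6.177×10^7 N·mm.
d³ = 16×6.177×10^7/(π×81.28) = 3.871×10^6 mm³.
d = 157.0 mm.

d = 157 mm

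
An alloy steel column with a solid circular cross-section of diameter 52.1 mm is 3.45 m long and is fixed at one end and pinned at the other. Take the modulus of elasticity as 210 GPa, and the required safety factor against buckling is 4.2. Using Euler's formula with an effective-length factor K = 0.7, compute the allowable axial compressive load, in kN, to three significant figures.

P_allow = 30.6 kN

I = πd⁴/64 = π×52.1⁴/64 = 361700 mm⁴.
Effective length L_e = KL = 0.7×3.45 m = 2415 mm.
Euler critical load P_cr = π²EI/L_e² = π²×210000×361700/2415² = 128500 N.
P_allow = P_cr/n = 128500/4.2 = 30600 N.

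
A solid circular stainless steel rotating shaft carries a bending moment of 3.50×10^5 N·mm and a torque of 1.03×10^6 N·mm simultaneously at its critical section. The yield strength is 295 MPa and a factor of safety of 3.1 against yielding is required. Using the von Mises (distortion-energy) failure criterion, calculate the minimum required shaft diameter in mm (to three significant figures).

d = 46.8 mm

σ_allow = σ_y/n = 295/3.1 = 95.16 MPa.
For a solid shaft σ_b = 32M/(πd³) and τ = 16T/(πd³), so the von Mises stress is σ' = (16/πd³)·√(4M²+3T²).
√(4M²+3T²) = √(4×(350000)² + 3×(1.030×10^6)²) = 1.916×10^6 N·mm.
d³ = 16×1.916×10^6/(π×95.16) = 102600 mm³.
d = 46.81 mm.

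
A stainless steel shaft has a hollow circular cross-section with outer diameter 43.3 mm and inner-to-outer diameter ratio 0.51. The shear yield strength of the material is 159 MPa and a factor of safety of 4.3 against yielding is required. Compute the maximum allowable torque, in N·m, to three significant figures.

τ_allow = 159/4.3 = 36.98 MPa.
For a hollow shaft T_allow = τ_allow·πd_o³(1−k⁴)/16 with 1−k⁴ = 0.9323, so πd_o³(1−k⁴)/16 = 14860 mm³.
T_allow = 36.98×14860 = 549500 N·mm = 549.5 N·m.

T_allow = 550 N·m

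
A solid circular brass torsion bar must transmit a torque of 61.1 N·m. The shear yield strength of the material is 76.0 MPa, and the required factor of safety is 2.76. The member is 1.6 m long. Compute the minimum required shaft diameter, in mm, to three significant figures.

Allowable shear stress τ_allow = 76.0/2.76 = 27.54 MPa.
For a solid shaft τ = 16T/(πd³), so d³ = 16T/(π τ_allow) = 16×61100/(π×27.54) = 11300 mm³.
d = (11300)^(1/3) = 22.44 mm.

d = 22.4 mm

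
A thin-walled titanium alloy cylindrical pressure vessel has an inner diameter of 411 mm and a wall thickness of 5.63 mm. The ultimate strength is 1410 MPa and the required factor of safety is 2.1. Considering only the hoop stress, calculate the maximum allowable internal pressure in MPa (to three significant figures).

p_allow = 18.4 MPa

σ_allow = 1410/2.1 = 671.4 MPa.
σ_h = pD/(2t) → p_allow = 2σ_allow t/D = 2×671.4×5.63/411 = 18.39 MPa.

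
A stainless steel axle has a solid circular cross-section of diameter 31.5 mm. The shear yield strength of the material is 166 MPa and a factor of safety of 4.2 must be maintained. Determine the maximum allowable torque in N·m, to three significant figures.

T_allow = 243 N·m

τ_allow = 166/4.2 = 39.52 MPa.
For a solid shaft T_allow = τ_allow·πd³/16; πd³/16 = π×31.5³/16 = 6137 mm³.
T_allow = 39.52×6137 = 242600 N·mm = 242.6 N·m.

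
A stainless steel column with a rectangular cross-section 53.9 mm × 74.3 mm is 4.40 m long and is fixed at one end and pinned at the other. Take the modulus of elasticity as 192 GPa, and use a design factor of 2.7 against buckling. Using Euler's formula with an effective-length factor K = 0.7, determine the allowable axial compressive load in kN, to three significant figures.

P_allow = 71.7 kN

Buckling occurs about the weak axis: I_min = h·b³/12 = 74.3×53.9³/12 = 969600 mm⁴ (b = 53.9 mm is the smaller dimension).
Effective length L_e = KL = 0.7×4.40 m = 3080 mm.
Euler critical load P_cr = π²EI/L_e² = π²×192000×969600/3080² = 193700 N.
P_allow = P_cr/n = 193700/2.7 = 71730 N.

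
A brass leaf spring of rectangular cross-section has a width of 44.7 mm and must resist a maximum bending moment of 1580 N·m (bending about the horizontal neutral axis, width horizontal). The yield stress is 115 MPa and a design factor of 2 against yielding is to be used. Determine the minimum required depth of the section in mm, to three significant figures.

σ_allow = 115/2 = 57.50 MPa.
For a rectangular section σ = 6M/(bh²), so h² = 6M/(b σ_allow) = 6×1580000/(44.7×57.50) = 3688 mm².
h = 60.73 mm.

h = 60.7 mm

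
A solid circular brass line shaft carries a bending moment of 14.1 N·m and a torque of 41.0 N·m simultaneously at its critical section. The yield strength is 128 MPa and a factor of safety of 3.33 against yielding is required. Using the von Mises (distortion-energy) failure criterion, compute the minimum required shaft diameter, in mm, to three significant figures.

σ_allow = σ_y/n = 128/3.33 = 38.44 MPa.
For a solid shaft σ_b = 32M/(πd³) and τ = 16T/(πd³), so the von Mises stress is σ' = (16/πd³)·√(4M²+3T²).
√(4M²+3T²) = √(4×(14100)² + 3×(41000)²) = 76410 N·mm.
d³ = 16×76410/(π×38.44) = 10120 mm³.
d = 21.63 mm.

d = 21.6 mm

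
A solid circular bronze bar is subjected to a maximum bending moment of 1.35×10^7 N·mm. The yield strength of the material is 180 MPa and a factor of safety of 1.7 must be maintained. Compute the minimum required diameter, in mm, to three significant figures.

d = 109 mm

σ_allow = 180/1.7 = 105.9 MPa.
For a solid circular section σ = 32M/(πd³), so d³ = 32M/(π σ_allow) = 32×1.3500×10^7/(π×105.9) = 1.299×10^6 mm³.
d = 109.1 mm.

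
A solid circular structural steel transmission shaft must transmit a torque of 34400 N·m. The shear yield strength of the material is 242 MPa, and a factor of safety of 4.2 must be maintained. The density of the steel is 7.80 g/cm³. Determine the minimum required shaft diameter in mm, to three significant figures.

d = 145 mm

Allowable shear stress τ_allow = 242/4.2 = 57.62 MPa.
For a solid shaft τ = 16T/(πd³), so d³ = 16T/(π τ_allow) = 16×3.4400×10^7/(π×57.62) = 3.041×10^6 mm³.
d = (3.041×10^6)^(1/3) = 144.9 mm.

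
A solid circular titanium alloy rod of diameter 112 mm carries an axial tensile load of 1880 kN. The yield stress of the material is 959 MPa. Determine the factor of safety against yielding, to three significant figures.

A = πd²/4 = 9852 mm².
σ = F/A = 1880000/9852 = 190.8 MPa.
n = 959/190.8 = 5.026.

n = 5.03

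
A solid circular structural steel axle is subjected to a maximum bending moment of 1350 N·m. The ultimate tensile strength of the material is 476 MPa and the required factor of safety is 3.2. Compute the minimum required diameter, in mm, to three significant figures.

d = 45.2 mm

σ_allow = 476/3.2 = 148.8 MPa.
For a solid circular section σ = 32M/(πd³), so d³ = 32M/(π σ_allow) = 32×1350000/(π×148.8) = 92440 mm³.
d = 45.22 mm.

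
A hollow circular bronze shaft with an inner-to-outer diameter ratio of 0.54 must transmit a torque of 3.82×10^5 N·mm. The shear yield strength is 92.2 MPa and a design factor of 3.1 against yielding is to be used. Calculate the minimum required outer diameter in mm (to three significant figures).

τ_allow = 92.2/3.1 = 29.74 MPa.
For a hollow shaft τ = 16T/[πd_o³(1−k⁴)] with k = 0.54, so 1−k⁴ = 0.9150.
d_o³ = 16T/[π τ_allow (1−k⁴)] = 16×382000/(π×29.74×0.9150) = 71490 mm³.
d_o = 41.50 mm.

d_o = 41.5 mm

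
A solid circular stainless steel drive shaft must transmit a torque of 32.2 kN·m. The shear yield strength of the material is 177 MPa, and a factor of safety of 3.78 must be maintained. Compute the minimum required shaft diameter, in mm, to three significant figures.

d = 152 mm

Allowable shear stress τ_allow = 177/3.78 = 46.83 MPa.
For a solid shaft τ = 16T/(πd³), so d³ = 16T/(π τ_allow) = 16×3.2200×10^7/(π×46.83) = 3.502×10^6 mm³.
d = (3.502×10^6)^(1/3) = 151.9 mm.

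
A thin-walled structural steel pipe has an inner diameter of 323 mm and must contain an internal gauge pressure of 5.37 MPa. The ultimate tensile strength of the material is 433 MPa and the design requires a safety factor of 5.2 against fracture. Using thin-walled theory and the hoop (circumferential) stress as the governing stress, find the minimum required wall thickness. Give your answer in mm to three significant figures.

σ_allow = 433/5.2 = 83.27 MPa.
Hoop stress σ_h = pD/(2t), so t = pD/(2σ_allow) = 5.37×323/(2×83.27) = 10.42 mm.

t = 10.4 mm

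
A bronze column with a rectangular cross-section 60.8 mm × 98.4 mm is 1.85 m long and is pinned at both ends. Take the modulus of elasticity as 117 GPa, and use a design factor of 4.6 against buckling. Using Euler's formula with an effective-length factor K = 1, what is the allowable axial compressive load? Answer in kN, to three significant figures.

P_allow = 135 kN

Buckling occurs about the weak axis: I_min = h·b³/12 = 98.4×60.8³/12 = 1.843×10^6 mm⁴ (b = 60.8 mm is the smaller dimension).
Effective length L_e = KL = 1×1.85 m = 1850 mm.
Euler critical load P_cr = π²EI/L_e² = π²×117000×1.843×10^6/1850² = 621800 N.
P_allow = P_cr/n = 621800/4.6 = 135200 N.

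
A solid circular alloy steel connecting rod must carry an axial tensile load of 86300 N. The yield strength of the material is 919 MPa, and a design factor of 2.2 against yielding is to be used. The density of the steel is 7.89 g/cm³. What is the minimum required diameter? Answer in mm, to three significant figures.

d = 16.2 mm

Allowable stress σ_allow = 919/2.2 = 417.7 MPa.
Required area A = F/σ_allow = 86300/417.7 = 206.6 mm².
A = πd²/4 → d = √(4A/π) = 16.22 mm.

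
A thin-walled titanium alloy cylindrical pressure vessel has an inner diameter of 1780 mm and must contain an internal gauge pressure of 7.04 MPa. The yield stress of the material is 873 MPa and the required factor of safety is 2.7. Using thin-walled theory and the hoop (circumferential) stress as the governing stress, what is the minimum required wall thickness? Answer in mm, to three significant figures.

σ_allow = 873/2.7 = 323.3 MPa.
Hoop stress σ_h = pD/(2t), so t = pD/(2σ_allow) = 7.04×1780/(2×323.3) = 19.38 mm.

t = 19.4 mm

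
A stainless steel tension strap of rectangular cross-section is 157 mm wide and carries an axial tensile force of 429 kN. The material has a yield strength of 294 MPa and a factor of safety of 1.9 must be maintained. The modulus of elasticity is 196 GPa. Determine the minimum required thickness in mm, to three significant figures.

σ_allow = 294/1.9 = 154.7 MPa.
Required area A = F/σ_allow = 429000/154.7 = 2772 mm².
t = A/w = 2772/157 = 17.66 mm.

t = 17.7 mm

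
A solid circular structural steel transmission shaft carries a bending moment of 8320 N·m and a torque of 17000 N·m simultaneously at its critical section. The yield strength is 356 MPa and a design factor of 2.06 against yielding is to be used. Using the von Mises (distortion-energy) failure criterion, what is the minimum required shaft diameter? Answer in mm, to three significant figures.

d = 99.9 mm

σ_allow = σ_y/n = 356/2.06 = 172.8 MPa.
For a solid shaft σ_b = 32M/(πd³) and τ = 16T/(πd³), so the von Mises stress is σ' = (16/πd³)·√(4M²+3T²).
√(4M²+3T²) = √(4×(8.320×10^6)² + 3×(1.700×10^7)²) = 3.382×10^7 N·mm.
d³ = 16×3.382×10^7/(π×172.8) = 996700 mm³.
d = 99.89 mm.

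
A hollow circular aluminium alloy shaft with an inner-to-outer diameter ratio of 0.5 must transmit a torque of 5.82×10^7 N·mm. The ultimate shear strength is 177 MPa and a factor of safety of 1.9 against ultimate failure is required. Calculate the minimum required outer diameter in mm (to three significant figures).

d_o = 150 mm

τ_allow = 177/1.9 = 93.16 MPa.
For a hollow shaft τ = 16T/[πd_o³(1−k⁴)] with k = 0.5, so 1−k⁴ = 0.9375.
d_o³ = 16T/[π τ_allow (1−k⁴)] = 16×5.8200×10^7/(π×93.16×0.9375) = 3.394×10^6 mm³.
d_o = 150.3 mm.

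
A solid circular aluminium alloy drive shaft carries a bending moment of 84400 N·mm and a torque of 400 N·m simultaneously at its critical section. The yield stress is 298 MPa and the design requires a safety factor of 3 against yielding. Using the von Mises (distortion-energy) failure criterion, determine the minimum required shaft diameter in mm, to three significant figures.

d = 33.2 mm

σ_allow = σ_y/n = 298/3 = 99.33 MPa.
For a solid shaft σ_b = 32M/(πd³) and τ = 16T/(πd³), so the von Mises stress is σ' = (16/πd³)·√(4M²+3T²).
√(4M²+3T²) = √(4×(84400)² + 3×(400000)²) = 713100 N·mm.
d³ = 16×713100/(π×99.33) = 36560 mm³.
d = 33.19 mm.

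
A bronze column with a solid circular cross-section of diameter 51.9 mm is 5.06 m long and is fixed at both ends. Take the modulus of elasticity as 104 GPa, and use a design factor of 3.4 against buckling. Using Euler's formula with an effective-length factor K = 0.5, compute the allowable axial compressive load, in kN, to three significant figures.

I = πd⁴/64 = π×51.9⁴/64 = 356200 mm⁴.
Effective length L_e = KL = 0.5×5.06 m = 2530 mm.
Euler critical load P_cr = π²EI/L_e² = π²×104000×356200/2530² = 57110 N.
P_allow = P_cr/n = 57110/3.4 = 16800 N.

P_allow = 16.8 kN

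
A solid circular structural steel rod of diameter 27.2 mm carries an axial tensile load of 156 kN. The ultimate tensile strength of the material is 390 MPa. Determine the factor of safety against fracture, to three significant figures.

n = 1.45

A = πd²/4 = 581.1 mm².
σ = F/A = 156000/581.1 = 268.5 MPa.
n = 390/268.5 = 1.453.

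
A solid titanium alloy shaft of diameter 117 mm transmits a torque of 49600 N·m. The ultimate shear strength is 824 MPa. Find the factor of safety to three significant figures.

τ = 16T/(πd³) = 16×4.9600×10^7/(π×117³) = 157.7 MPa.
n = τ_limit/τ = 824/157.7 = 5.224.

n = 5.22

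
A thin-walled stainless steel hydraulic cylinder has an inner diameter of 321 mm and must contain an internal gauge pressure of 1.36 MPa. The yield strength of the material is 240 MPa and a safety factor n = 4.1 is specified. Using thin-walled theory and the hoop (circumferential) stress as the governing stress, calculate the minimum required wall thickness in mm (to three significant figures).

t = 3.73 mm

σ_allow = 240/4.1 = 58.54 MPa.
Hoop stress σ_h = pD/(2t), so t = pD/(2σ_allow) = 1.36×321/(2×58.54) = 3.729 mm.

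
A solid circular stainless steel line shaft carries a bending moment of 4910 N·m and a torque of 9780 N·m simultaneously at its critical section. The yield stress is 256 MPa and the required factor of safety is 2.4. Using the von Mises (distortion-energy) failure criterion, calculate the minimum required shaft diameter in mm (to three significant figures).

σ_allow = σ_y/n = 256/2.4 = 106.7 MPa.
For a solid shaft σ_b = 32M/(πd³) and τ = 16T/(πd³), so the von Mises stress is σ' = (16/πd³)·√(4M²+3T²).
√(4M²+3T²) = √(4×(4.910×10^6)² + 3×(9.780×10^6)²) = 1.958×10^7 N·mm.
d³ = 16×1.958×10^7/(π×106.7) = 934900 mm³.
d = 97.78 mm.

d = 97.8 mm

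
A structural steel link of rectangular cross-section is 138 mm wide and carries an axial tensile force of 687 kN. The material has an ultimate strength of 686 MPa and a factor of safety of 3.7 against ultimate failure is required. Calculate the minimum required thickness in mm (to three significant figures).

t = 26.9 mm

σ_allow = 686/3.7 = 185.4 MPa.
Required area A = F/σ_allow = 687000/185.4 = 3705 mm².
t = A/w = 3705/138 = 26.85 mm.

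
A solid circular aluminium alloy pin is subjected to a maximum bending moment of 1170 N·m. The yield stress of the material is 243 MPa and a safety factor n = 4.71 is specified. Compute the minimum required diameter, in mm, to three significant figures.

σ_allow = 243/4.71 = 51.59 MPa.
For a solid circular section σ = 32M/(πd³), so d³ = 32M/(π σ_allow) = 32×1170000/(π×51.59) = 231000 mm³.
d = 61.36 mm.

d = 61.4 mm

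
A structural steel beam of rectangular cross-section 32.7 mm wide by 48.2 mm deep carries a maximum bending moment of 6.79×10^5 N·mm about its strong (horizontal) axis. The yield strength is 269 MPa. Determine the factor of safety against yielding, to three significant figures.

n = 5.02

Section modulus S = bh²/6 = 32.7×48.2²/6 = 12660 mm³.
σ = M/S = 679000/12660 = 53.63 MPa.
n = 269/53.63 = 5.016.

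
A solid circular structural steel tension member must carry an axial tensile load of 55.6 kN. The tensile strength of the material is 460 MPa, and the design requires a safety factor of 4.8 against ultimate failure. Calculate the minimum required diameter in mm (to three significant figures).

Allowable stress σ_allow = 460/4.8 = 95.83 MPa.
Required area A = F/σ_allow = 55600/95.83 = 580.2 mm².
A = πd²/4 → d = √(4A/π) = 27.18 mm.

d = 27.2 mm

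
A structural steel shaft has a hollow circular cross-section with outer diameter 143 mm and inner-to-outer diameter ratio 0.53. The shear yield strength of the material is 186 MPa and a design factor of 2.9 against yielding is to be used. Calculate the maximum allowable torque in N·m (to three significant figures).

T_allow = 33900 N·m

τ_allow = 186/2.9 = 64.14 MPa.
For a hollow shaft T_allow = τ_allow·πd_o³(1−k⁴)/16 with 1−k⁴ = 0.9211, so πd_o³(1−k⁴)/16 = 528900 mm³.
T_allow = 64.14×528900 = 3.392×10^7 N·mm = 33920 N·m.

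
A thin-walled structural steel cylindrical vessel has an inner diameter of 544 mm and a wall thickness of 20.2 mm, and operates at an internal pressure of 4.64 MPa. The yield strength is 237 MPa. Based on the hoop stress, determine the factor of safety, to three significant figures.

n = 3.79

σ_h = pD/(2t) = 4.64×544/(2×20.2) = 62.48 MPa.
n = 237/62.48 = 3.793.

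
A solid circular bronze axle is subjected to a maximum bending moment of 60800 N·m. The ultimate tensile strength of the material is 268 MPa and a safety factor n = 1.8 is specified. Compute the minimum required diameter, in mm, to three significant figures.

σ_allow = 268/1.8 = 148.9 MPa.
For a solid circular section σ = 32M/(πd³), so d³ = 32M/(π σ_allow) = 32×6.0800×10^7/(π×148.9) = 4.160×10^6 mm³.
d = 160.8 mm.

d = 161 mm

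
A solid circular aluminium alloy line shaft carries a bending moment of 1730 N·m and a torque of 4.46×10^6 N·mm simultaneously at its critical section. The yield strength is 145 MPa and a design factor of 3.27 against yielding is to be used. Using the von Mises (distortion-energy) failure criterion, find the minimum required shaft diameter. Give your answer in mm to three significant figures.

σ_allow = σ_y/n = 145/3.27 = 44.34 MPa.
For a solid shaft σ_b = 32M/(πd³) and τ = 16T/(πd³), so the von Mises stress is σ' = (16/πd³)·√(4M²+3T²).
√(4M²+3T²) = √(4×(1.730×10^6)² + 3×(4.460×10^6)²) = 8.464×10^6 N·mm.
d³ = 16×8.464×10^6/(π×44.34) = 972200 mm³.
d = 99.06 mm.

d = 99.1 mm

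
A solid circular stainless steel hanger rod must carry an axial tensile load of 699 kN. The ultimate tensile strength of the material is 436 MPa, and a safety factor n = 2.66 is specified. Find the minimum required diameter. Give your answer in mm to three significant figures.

d = 73.7 mm

Allowable stress σ_allow = 436/2.66 = 163.9 MPa.
Required area A = F/σ_allow = 699000/163.9 = 4265 mm².
A = πd²/4 → d = √(4A/π) = 73.69 mm.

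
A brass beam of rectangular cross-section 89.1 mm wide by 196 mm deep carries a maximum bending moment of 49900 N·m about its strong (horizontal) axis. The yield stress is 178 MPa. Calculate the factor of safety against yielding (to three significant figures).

Section modulus S = bh²/6 = 89.1×196²/6 = 570500 mm³.
σ = M/S = 4.9900×10^7/570500 = 87.47 MPa.
n = 178/87.47 = 2.035.

n = 2.03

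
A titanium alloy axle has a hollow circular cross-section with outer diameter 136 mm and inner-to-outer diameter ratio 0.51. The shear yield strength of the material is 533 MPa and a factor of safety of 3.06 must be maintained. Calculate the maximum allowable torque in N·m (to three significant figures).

τ_allow = 533/3.06 = 174.2 MPa.
For a hollow shaft T_allow = τ_allow·πd_o³(1−k⁴)/16 with 1−k⁴ = 0.9323, so πd_o³(1−k⁴)/16 = 460500 mm³.
T_allow = 174.2×460500 = 8.021×10^7 N·mm = 80210 N·m.

T_allow = 80200 N·m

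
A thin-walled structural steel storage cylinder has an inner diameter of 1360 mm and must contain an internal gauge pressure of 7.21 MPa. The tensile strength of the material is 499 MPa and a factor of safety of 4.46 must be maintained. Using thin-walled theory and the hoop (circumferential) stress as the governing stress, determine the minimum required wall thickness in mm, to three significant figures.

σ_allow = 499/4.46 = 111.9 MPa.
Hoop stress σ_h = pD/(2t), so t = pD/(2σ_allow) = 7.21×1360/(2×111.9) = 43.82 mm.

t = 43.8 mm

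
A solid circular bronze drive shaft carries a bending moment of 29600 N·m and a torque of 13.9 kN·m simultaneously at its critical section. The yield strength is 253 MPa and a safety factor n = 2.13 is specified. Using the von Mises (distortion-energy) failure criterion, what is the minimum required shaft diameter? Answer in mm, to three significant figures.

d = 140 mm

σ_allow = σ_y/n = 253/2.13 = 118.8 MPa.
For a solid shaft σ_b = 32M/(πd³) and τ = 16T/(πd³), so the von Mises stress is σ' = (16/πd³)·√(4M²+3T²).
√(4M²+3T²) = √(4×(2.960×10^7)² + 3×(1.390×10^7)²) = 6.391×10^7 N·mm.
d³ = 16×6.391×10^7/(π×118.8) = 2.740×10^6 mm³.
d = 139.9 mm.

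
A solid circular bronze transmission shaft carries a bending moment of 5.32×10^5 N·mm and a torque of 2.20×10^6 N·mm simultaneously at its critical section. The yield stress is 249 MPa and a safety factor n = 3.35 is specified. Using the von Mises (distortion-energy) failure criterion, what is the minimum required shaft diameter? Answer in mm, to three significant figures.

d = 64.7 mm

σ_allow = σ_y/n = 249/3.35 = 74.33 MPa.
For a solid shaft σ_b = 32M/(πd³) and τ = 16T/(πd³), so the von Mises stress is σ' = (16/πd³)·√(4M²+3T²).
√(4M²+3T²) = √(4×(532000)² + 3×(2.200×10^6)²) = 3.956×10^6 N·mm.
d³ = 16×3.956×10^6/(π×74.33) = 271100 mm³.
d = 64.72 mm.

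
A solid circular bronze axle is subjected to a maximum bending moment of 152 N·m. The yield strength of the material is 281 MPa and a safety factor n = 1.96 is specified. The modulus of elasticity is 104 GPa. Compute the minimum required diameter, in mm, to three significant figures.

d = 22.1 mm

σ_allow = 281/1.96 = 143.4 MPa.
For a solid circular section σ = 32M/(πd³), so d³ = 32M/(π σ_allow) = 32×152000/(π×143.4) = 10800 mm³.
d = 22.10 mm.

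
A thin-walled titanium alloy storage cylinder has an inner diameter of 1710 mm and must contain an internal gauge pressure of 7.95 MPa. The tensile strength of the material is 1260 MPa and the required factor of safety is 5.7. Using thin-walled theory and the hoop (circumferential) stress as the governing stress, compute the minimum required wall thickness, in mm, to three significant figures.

t = 30.7 mm

σ_allow = 1260/5.7 = 221.1 MPa.
Hoop stress σ_h = pD/(2t), so t = pD/(2σ_allow) = 7.95×1710/(2×221.1) = 30.75 mm.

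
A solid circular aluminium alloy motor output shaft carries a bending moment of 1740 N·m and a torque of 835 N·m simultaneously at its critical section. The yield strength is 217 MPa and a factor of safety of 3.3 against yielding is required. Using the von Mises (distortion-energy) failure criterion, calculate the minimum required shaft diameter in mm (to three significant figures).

σ_allow = σ_y/n = 217/3.3 = 65.76 MPa.
For a solid shaft σ_b = 32M/(πd³) and τ = 16T/(πd³), so the von Mises stress is σ' = (16/πd³)·√(4M²+3T²).
√(4M²+3T²) = √(4×(1.740×10^6)² + 3×(835000)²) = 3.769×10^6 N·mm.
d³ = 16×3.769×10^6/(π×65.76) = 291900 mm³.
d = 66.33 mm.

d = 66.3 mm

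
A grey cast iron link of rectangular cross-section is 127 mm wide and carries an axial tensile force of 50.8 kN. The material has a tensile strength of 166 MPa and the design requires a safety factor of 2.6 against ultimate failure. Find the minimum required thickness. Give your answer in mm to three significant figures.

t = 6.27 mm

σ_allow = 166/2.6 = 63.85 MPa.
Required area A = F/σ_allow = 50800/63.85 = 795.7 mm².
t = A/w = 795.7/127 = 6.265 mm.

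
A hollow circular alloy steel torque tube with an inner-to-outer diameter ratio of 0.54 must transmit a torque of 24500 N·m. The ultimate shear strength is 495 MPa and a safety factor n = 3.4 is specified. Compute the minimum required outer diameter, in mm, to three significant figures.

τ_allow = 495/3.4 = 145.6 MPa.
For a hollow shaft τ = 16T/[πd_o³(1−k⁴)] with k = 0.54, so 1−k⁴ = 0.9150.
d_o³ = 16T/[π τ_allow (1−k⁴)] = 16×2.4500×10^7/(π×145.6×0.9150) = 936700 mm³.
d_o = 97.84 mm.

d_o = 97.8 mm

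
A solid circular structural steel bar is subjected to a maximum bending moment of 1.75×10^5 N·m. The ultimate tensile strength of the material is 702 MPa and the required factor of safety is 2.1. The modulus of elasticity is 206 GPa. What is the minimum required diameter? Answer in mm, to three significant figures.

d = 175 mm

σ_allow = 702/2.1 = 334.3 MPa.
For a solid circular section σ = 32M/(πd³), so d³ = 32M/(π σ_allow) = 32×1.7500×10^8/(π×334.3) = 5.332×10^6 mm³.
d = 174.7 mm.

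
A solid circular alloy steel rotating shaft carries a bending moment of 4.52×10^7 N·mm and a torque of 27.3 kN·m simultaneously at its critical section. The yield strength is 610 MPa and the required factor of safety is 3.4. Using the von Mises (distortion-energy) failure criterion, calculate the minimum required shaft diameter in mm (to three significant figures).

σ_allow = σ_y/n = 610/3.4 = 179.4 MPa.
For a solid shaft σ_b = 32M/(πd³) and τ = 16T/(πd³), so the von Mises stress is σ' = (16/πd³)·√(4M²+3T²).
√(4M²+3T²) = √(4×(4.520×10^7)² + 3×(2.730×10^7)²) = 1.020×10^8 N·mm.
d³ = 16×1.020×10^8/(π×179.4) = 2.896×10^6 mm³.
d = 142.5 mm.

d = 143 mm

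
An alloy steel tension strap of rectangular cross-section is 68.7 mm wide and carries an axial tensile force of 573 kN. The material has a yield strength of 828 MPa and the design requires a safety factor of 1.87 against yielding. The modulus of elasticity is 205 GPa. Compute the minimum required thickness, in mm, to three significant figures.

t = 18.8 mm

σ_allow = 828/1.87 = 442.8 MPa.
Required area A = F/σ_allow = 573000/442.8 = 1294 mm².
t = A/w = 1294/68.7 = 18.84 mm.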